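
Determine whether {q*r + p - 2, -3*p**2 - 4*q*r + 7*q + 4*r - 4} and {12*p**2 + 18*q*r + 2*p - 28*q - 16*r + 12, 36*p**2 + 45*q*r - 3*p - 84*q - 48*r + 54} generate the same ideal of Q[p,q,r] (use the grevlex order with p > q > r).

Two ideals are equal iff their reduced Gröbner bases coincide (the reduced basis is unique for a fixed ordering).
Buchberger on the first generating set:
f_1 = q*r + p - 2, LT = q*r.
f_2 = -3*p**2 - 4*q*r + 7*q + 4*r - 4, LT = p**2.

The S-polynomials (S(f_1,f_2)) all reduce to 0 modulo the current basis, so we have a Gröbner basis.
Inter-reduce: drop elements whose leading term is divisible by another's, tail-reduce, and make monic.
Reduced Gröbner basis: {p**2 - 4/3*p - 7/3*q - 4/3*r + 4, q*r + p - 2}.

Buchberger on the second generating set:
h_1 = 12*p**2 + 18*q*r + 2*p - 28*q - 16*r + 12, LT = p**2.
h_2 = 36*p**2 + 45*q*r - 3*p - 84*q - 48*r + 54, LT = p**2.

S(h_1,h_2): lcm = p**2. S = 1/4*q*r + 1/4*p - 1/2.
  leading term q*r: no divisor's leading term divides it; move 1/4*q*r to the remainder.
  leading term p: no divisor's leading term divides it; move 1/4*p to the remainder.
  leading term 1: no divisor's leading term divides it; move -1/2 to the remainder.
  remainder 1/4*q*r + 1/4*p - 1/2 ≠ 0; add k_3 = 1/4*q*r + 1/4*p - 1/2 to the basis.

The other S-polynomials (S(h_1,k_3), S(h_2,k_3)) all reduce to 0 modulo the current basis, so we have a Gröbner basis.
Inter-reduce: drop elements whose leading term is divisible by another's, tail-reduce, and make monic.
Reduced Gröbner basis: {p**2 - 4/3*p - 7/3*q - 4/3*r + 4, q*r + p - 2}.

Same reduced basis, so the two generating sets span the same ideal.

Yes, the ideals are equal.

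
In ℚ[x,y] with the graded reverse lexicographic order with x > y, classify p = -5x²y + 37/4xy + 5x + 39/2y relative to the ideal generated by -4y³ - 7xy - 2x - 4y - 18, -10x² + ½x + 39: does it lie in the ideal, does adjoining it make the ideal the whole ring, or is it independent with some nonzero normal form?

Adjoining -5x²y + 37/4xy + 5x + 39/2y makes the ideal the whole ring: the system is inconsistent.

First compute the reduced Gröbner basis of I by Buchberger's algorithm.
f_1 = -4y³ - 7xy - 2x - 4y - 18, LT = y³.
f_2 = -10x² + ½x + 39, LT = x².

The S-polynomials (S(f_1,f_2)) all reduce to 0 modulo the current basis, so we have a Gröbner basis.
Inter-reduce: drop elements whose leading term is divisible by another's, tail-reduce, and make monic.
Reduced Gröbner basis: {y³ + 7/4xy + ½x + y + 9/2, x² - 1/20x - 39/10}.
Label its elements g_1 = y³ + 7/4xy + ½x + y + 9/2, g_2 = x² - 1/20x - 39/10.

Reduce p = -5x²y + 37/4xy + 5x + 39/2y modulo G:
  leading term x²y: subtract (-5y)·g_2 from -5x²y + 37/4xy + 5x + 39/2y → 9xy + 5x
  leading term xy: no divisor's leading term divides it; move 9xy to the remainder.
  leading term x: no divisor's leading term divides it; move 5x to the remainder.
  normal form = 9xy + 5x.
The normal form is nonzero, so p ∉ I. Since p minus its normal form lies in I, I + (p) = I + (r) where r = 9xy + 5x; decide whether this ideal is the whole ring.
Run Buchberger on G together with r (pairs among the g_i already reduce to 0 since G is a Gröbner basis):
g_1 = y³ + 7/4xy + ½x + y + 9/2, LT = y³.
g_2 = x² - 1/20x - 39/10, LT = x².
r = 9xy + 5x, LT = xy.

S(g_1,r): lcm = xy³. S = 7/4x²y - 5/9xy² + ½x² + xy + 9/2x.
  reduce S modulo (g_1, g_2, r):
  remainder 218663/58320x + 273/40y + 39/20 ≠ 0; add m_4 = 218663/58320x + 273/40y + 39/20 to the basis.

S(g_2,r): lcm = x²y. S = -5/9x² - 1/20xy - 39/10y.
  reduce S modulo (g_1, g_2, r, m_4):
  remainder -39/10y - 13/6 ≠ 0; add m_5 = -39/10y - 13/6 to the basis.

S(g_2,m_4): lcm = x². S = -398034/218663xy - 2493143/4373260x - 39/10.
  reduce S modulo (g_1, g_2, r, m_4, m_5):
  remainder -176110916592/47813507569 ≠ 0; add m_6 = -176110916592/47813507569 to the basis.

The other S-polynomials (S(g_1,g_2), S(g_1,m_4), S(r,m_4), S(g_1,m_5), S(g_2,m_5), S(r,m_5), S(m_4,m_5), S(g_1,m_6), S(g_2,m_6), S(r,m_6), S(m_4,m_6), S(m_5,m_6)) all reduce to 0 modulo the current basis, so we have a Gröbner basis.
Inter-reduce: drop elements whose leading term is divisible by another's, tail-reduce, and make monic.
Reduced Gröbner basis: {1}.
The reduced Gröbner basis of I + (p) is {1}: the ideal is the whole ring, so the enlarged system has no common solution — adjoining p is inconsistent.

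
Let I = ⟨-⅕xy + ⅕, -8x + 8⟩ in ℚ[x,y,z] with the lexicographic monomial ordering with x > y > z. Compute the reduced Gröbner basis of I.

G = {x - 1, y - 1}

f_1 = -⅕xy + ⅕, LT = xy.
f_2 = -8x + 8, LT = x.

S(f_1,f_2): lcm = xy. S = y - 1.
  leading term y: no divisor's leading term divides it; move y to the remainder.
  leading term 1: no divisor's leading term divides it; move -1 to the remainder.
  remainder y - 1 ≠ 0; add g_3 = y - 1 to the basis.

S(f_1,g_3): lcm = xy. S = x - 1.
  leading term x: subtract (-⅛)·f_2 from x - 1 → 0
  remainder 0.

S(f_2,g_3): leading monomials are coprime, so the S-polynomial reduces to 0 (Buchberger's first criterion).
Every S-polynomial of the final basis reduces to 0, so we have a Gröbner basis.
Inter-reduce: drop elements whose leading term is divisible by another's, tail-reduce, and make monic.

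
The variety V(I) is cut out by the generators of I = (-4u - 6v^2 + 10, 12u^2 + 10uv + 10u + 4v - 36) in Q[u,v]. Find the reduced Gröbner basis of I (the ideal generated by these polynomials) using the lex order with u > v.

The reduced Gröbner basis is the canonical form of the ideal for this ordering.

f_1 = -4u - 6v^2 + 10, LT = u.
f_2 = 12u^2 + 10uv + 10u + 4v - 36, LT = u^2.

S(f_1,f_2): lcm = u^2. S = 3/2uv^2 - 5/6uv - 10/3u - 1/3v + 3.
  leading term uv^2: subtract (-3/8v^2)·f_1 from 3/2uv^2 - 5/6uv - 10/3u - 1/3v + 3 → -5/6uv - 10/3u - 9/4v^4 + 15/4v^2 - 1/3v + 3
  leading term uv: subtract (5/24v)·f_1 from -5/6uv - 10/3u - 9/4v^4 + 15/4v^2 - 1/3v + 3 → -10/3u - 9/4v^4 + 5/4v^3 + 15/4v^2 - 29/12v + 3
  leading term u: subtract (5/6)·f_1 from -10/3u - 9/4v^4 + 5/4v^3 + 15/4v^2 - 29/12v + 3 → -9/4v^4 + 5/4v^3 + 35/4v^2 - 29/12v - 16/3
  leading term v^4: no divisor's leading term divides it; move -9/4v^4 to the remainder.
  leading term v^3: no divisor's leading term divides it; move 5/4v^3 to the remainder.
  leading term v^2: no divisor's leading term divides it; move 35/4v^2 to the remainder.
  leading term v: no divisor's leading term divides it; move -29/12v to the remainder.
  leading term 1: no divisor's leading term divides it; move -16/3 to the remainder.
  remainder -9/4v^4 + 5/4v^3 + 35/4v^2 - 29/12v - 16/3 ≠ 0; add g_3 = -9/4v^4 + 5/4v^3 + 35/4v^2 - 29/12v - 16/3 to the basis.

The other S-polynomials (S(f_1,g_3), S(f_2,g_3)) all reduce to 0 modulo the current basis, so we have a Gröbner basis.
Inter-reduce: drop elements whose leading term is divisible by another's, tail-reduce, and make monic.

G = {u + 3/2v^2 - 5/2, v^4 - 5/9v^3 - 35/9v^2 + 29/27v + 64/27}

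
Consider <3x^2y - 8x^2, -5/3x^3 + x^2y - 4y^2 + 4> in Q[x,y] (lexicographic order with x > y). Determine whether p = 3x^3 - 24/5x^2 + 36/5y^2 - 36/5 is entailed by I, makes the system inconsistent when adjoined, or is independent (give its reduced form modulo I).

First compute the reduced Gröbner basis of I by Buchberger's algorithm.
f_1 = 3x^2y - 8x^2, LT = x^2y.
f_2 = -5/3x^3 + x^2y - 4y^2 + 4, LT = x^3.

S(f_1,f_2): lcm = x^3y. S = -8/3x^3 + 3/5x^2y^2 - 12/5y^3 + 12/5y.
  leading term x^3: subtract (8/5)·f_2 from -8/3x^3 + 3/5x^2y^2 - 12/5y^3 + 12/5y → 3/5x^2y^2 - 8/5x^2y - 12/5y^3 + 32/5y^2 + 12/5y - 32/5
  leading term x^2y^2: subtract (1/5y)·f_1 from 3/5x^2y^2 - 8/5x^2y - 12/5y^3 + 32/5y^2 + 12/5y - 32/5 → -12/5y^3 + 32/5y^2 + 12/5y - 32/5
  leading term y^3: no divisor's leading term divides it; move -12/5y^3 to the remainder.
  leading term y^2: no divisor's leading term divides it; move 32/5y^2 to the remainder.
  leading term y: no divisor's leading term divides it; move 12/5y to the remainder.
  leading term 1: no divisor's leading term divides it; move -32/5 to the remainder.
  remainder -12/5y^3 + 32/5y^2 + 12/5y - 32/5 ≠ 0; add h_3 = -12/5y^3 + 32/5y^2 + 12/5y - 32/5 to the basis.

The other S-polynomials (S(f_1,h_3), S(f_2,h_3)) all reduce to 0 modulo the current basis, so we have a Gröbner basis.
Inter-reduce: drop elements whose leading term is divisible by another's, tail-reduce, and make monic.
Reduced Gröbner basis: {x^3 - 8/5x^2 + 12/5y^2 - 12/5, x^2y - 8/3x^2, y^3 - 8/3y^2 - y + 8/3}.
Label its elements g_1 = x^3 - 8/5x^2 + 12/5y^2 - 12/5, g_2 = x^2y - 8/3x^2, g_3 = y^3 - 8/3y^2 - y + 8/3.

Reduce p = 3x^3 - 24/5x^2 + 36/5y^2 - 36/5 modulo G:
  leading term x^3: subtract (3)·g_1 from 3x^3 - 24/5x^2 + 36/5y^2 - 36/5 → 0
  normal form = 0.
Since the normal form is 0, p ∈ I.

3x^3 - 24/5x^2 + 36/5y^2 - 36/5 lies in I (it reduces to 0).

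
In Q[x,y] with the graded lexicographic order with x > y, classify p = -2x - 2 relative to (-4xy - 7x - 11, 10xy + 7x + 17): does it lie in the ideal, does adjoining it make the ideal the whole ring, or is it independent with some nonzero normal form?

First compute the reduced Gröbner basis of I by Buchberger's algorithm.
f_1 = -4xy - 7x - 11, LT = xy.
f_2 = 10xy + 7x + 17, LT = xy.

S(f_1,f_2): lcm = xy. S = 21/20x + 21/20.
  leading term x: no divisor's leading term divides it; move 21/20x to the remainder.
  leading term 1: no divisor's leading term divides it; move 21/20 to the remainder.
  remainder 21/20x + 21/20 ≠ 0; add h_3 = 21/20x + 21/20 to the basis.

S(f_1,h_3): lcm = xy. S = 7/4x - y + 11/4.
  leading term x: subtract (5/3)·h_3 from 7/4x - y + 11/4 → -y + 1
  leading term y: no divisor's leading term divides it; move -y to the remainder.
  leading term 1: no divisor's leading term divides it; move 1 to the remainder.
  remainder -y + 1 ≠ 0; add h_4 = -y + 1 to the basis.

S(f_2,h_3): lcm = xy. S = 7/10x - y + 17/10.
  leading term x: subtract (2/3)·h_3 from 7/10x - y + 17/10 → -y + 1
  leading term y: subtract (1)·h_4 from -y + 1 → 0
  remainder 0.

S(f_1,h_4): lcm = xy. S = 11/4x + 11/4.
  leading term x: subtract (55/21)·h_3 from 11/4x + 11/4 → 0
  remainder 0.

S(f_2,h_4): lcm = xy. S = 17/10x + 17/10.
  leading term x: subtract (34/21)·h_3 from 17/10x + 17/10 → 0
  remainder 0.

S(h_3,h_4): leading monomials are coprime, so the S-polynomial reduces to 0 (Buchberger's first criterion).
Every S-polynomial of the final basis reduces to 0, so we have a Gröbner basis.
Inter-reduce: drop elements whose leading term is divisible by another's, tail-reduce, and make monic.
Reduced Gröbner basis: {x + 1, y - 1}.
Label its elements g_1 = x + 1, g_2 = y - 1.

Reduce p = -2x - 2 modulo G:
  leading term x: subtract (-2)·g_1 from -2x - 2 → 0
  normal form = 0.
Since the normal form is 0, p ∈ I.

-2x - 2 lies in I (it reduces to 0).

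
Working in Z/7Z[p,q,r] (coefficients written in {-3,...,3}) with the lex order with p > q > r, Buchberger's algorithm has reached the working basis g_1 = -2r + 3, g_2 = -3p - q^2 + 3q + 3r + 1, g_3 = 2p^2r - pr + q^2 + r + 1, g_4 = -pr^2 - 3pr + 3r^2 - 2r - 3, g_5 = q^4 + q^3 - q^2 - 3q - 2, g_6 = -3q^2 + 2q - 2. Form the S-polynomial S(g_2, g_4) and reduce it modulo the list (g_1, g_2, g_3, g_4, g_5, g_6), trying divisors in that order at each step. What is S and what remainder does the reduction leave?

lcm(LM(g_2), LM(g_4)) = pr^2.
S = (lcm/LT(g_2))·g_2 − (lcm/LT(g_4))·g_4 = -3pr - 2q^2r^2 - qr^2 - r^3 - 2r^2 - 2r - 3.
Reduce S modulo (g_1, g_2, g_3, g_4, g_5, g_6) in that order:
  leading term pr: subtract (-2p)·g_1 from -3pr - 2q^2r^2 - qr^2 - r^3 - 2r^2 - 2r - 3 → -p - 2q^2r^2 - qr^2 - r^3 - 2r^2 - 2r - 3
  leading term p: subtract (-2)·g_2 from -p - 2q^2r^2 - qr^2 - r^3 - 2r^2 - 2r - 3 → -2q^2r^2 - 2q^2 - qr^2 - q - r^3 - 2r^2 - 3r - 1
  leading term q^2r^2: subtract (q^2r)·g_1 from -2q^2r^2 - 2q^2 - qr^2 - q - r^3 - 2r^2 - 3r - 1 → -3q^2r - 2q^2 - qr^2 - q - r^3 - 2r^2 - 3r - 1
  leading term q^2r: subtract (-2q^2)·g_1 from -3q^2r - 2q^2 - qr^2 - q - r^3 - 2r^2 - 3r - 1 → -3q^2 - qr^2 - q - r^3 - 2r^2 - 3r - 1
  leading term q^2: subtract (1)·g_6 from -3q^2 - qr^2 - q - r^3 - 2r^2 - 3r - 1 → -qr^2 - 3q - r^3 - 2r^2 - 3r + 1
  leading term qr^2: subtract (-3qr)·g_1 from -qr^2 - 3q - r^3 - 2r^2 - 3r + 1 → 2qr - 3q - r^3 - 2r^2 - 3r + 1
  leading term qr: subtract (-q)·g_1 from 2qr - 3q - r^3 - 2r^2 - 3r + 1 → -r^3 - 2r^2 - 3r + 1
  leading term r^3: subtract (-3r^2)·g_1 from -r^3 - 2r^2 - 3r + 1 → -3r + 1
  leading term r: subtract (-2)·g_1 from -3r + 1 → 0
The remainder is 0, so this S-polynomial contributes no new basis element.

S(g_2, g_4) = -3pr - 2q^2r^2 - qr^2 - r^3 - 2r^2 - 2r - 3; remainder on division = 0.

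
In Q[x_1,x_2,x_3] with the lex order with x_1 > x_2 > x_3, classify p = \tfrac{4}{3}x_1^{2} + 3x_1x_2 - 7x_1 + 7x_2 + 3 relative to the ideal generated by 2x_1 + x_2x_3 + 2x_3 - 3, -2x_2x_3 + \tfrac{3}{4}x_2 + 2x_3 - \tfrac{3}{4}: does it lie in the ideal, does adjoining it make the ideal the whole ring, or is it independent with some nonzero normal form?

\tfrac{4}{3}x_1^{2} + 3x_1x_2 - 7x_1 + 7x_2 + 3 is independent of I; its normal form modulo I is -\tfrac{33}{64}x_2^{2} + \tfrac{89}{8}x_2 + 3x_3^{2} - \tfrac{231}{64}.

First compute the reduced Gröbner basis of I by Buchberger's algorithm.
f_1 = 2x_1 + x_2x_3 + 2x_3 - 3, LT = x_1.
f_2 = -2x_2x_3 + \tfrac{3}{4}x_2 + 2x_3 - \tfrac{3}{4}, LT = x_2x_3.

The S-polynomials (S(f_1,f_2)) all reduce to 0 modulo the current basis, so we have a Gröbner basis.
Inter-reduce: drop elements whose leading term is divisible by another's, tail-reduce, and make monic.
Reduced Gröbner basis: {x_1 + \tfrac{3}{16}x_2 + \tfrac{3}{2}x_3 - \tfrac{27}{16}, x_2x_3 - \tfrac{3}{8}x_2 - x_3 + \tfrac{3}{8}}.
Label its elements g_1 = x_1 + \tfrac{3}{16}x_2 + \tfrac{3}{2}x_3 - \tfrac{27}{16}, g_2 = x_2x_3 - \tfrac{3}{8}x_2 - x_3 + \tfrac{3}{8}.

Reduce p = \tfrac{4}{3}x_1^{2} + 3x_1x_2 - 7x_1 + 7x_2 + 3 modulo G:
  leading term x_1^{2}: subtract (\tfrac{4}{3}x_1)·g_1 from \tfrac{4}{3}x_1^{2} + 3x_1x_2 - 7x_1 + 7x_2 + 3 → \tfrac{11}{4}x_1x_2 - 2x_1x_3 - \tfrac{19}{4}x_1 + 7x_2 + 3
  leading term x_1x_2: subtract (\tfrac{11}{4}x_2)·g_1 from \tfrac{11}{4}x_1x_2 - 2x_1x_3 - \tfrac{19}{4}x_1 + 7x_2 + 3 → -2x_1x_3 - \tfrac{19}{4}x_1 - \tfrac{33}{64}x_2^{2} - \tfrac{33}{8}x_2x_3 + \tfrac{745}{64}x_2 + 3
  leading term x_1x_3: subtract (-2x_3)·g_1 from -2x_1x_3 - \tfrac{19}{4}x_1 - \tfrac{33}{64}x_2^{2} - \tfrac{33}{8}x_2x_3 + \tfrac{745}{64}x_2 + 3 → -\tfrac{19}{4}x_1 - \tfrac{33}{64}x_2^{2} - \tfrac{15}{4}x_2x_3 + \tfrac{745}{64}x_2 + 3x_3^{2} - \tfrac{27}{8}x_3 + 3
  leading term x_1: subtract (-\tfrac{19}{4})·g_1 from -\tfrac{19}{4}x_1 - \tfrac{33}{64}x_2^{2} - \tfrac{15}{4}x_2x_3 + \tfrac{745}{64}x_2 + 3x_3^{2} - \tfrac{27}{8}x_3 + 3 → -\tfrac{33}{64}x_2^{2} - \tfrac{15}{4}x_2x_3 + \tfrac{401}{32}x_2 + 3x_3^{2} + \tfrac{15}{4}x_3 - \tfrac{321}{64}
  leading term x_2^{2}: no divisor's leading term divides it; move -\tfrac{33}{64}x_2^{2} to the remainder.
  leading term x_2x_3: subtract (-\tfrac{15}{4})·g_2 from -\tfrac{15}{4}x_2x_3 + \tfrac{401}{32}x_2 + 3x_3^{2} + \tfrac{15}{4}x_3 - \tfrac{321}{64} → \tfrac{89}{8}x_2 + 3x_3^{2} - \tfrac{231}{64}
  leading term x_2: no divisor's leading term divides it; move \tfrac{89}{8}x_2 to the remainder.
  leading term x_3^{2}: no divisor's leading term divides it; move 3x_3^{2} to the remainder.
  leading term 1: no divisor's leading term divides it; move -\tfrac{231}{64} to the remainder.
  normal form = -\tfrac{33}{64}x_2^{2} + \tfrac{89}{8}x_2 + 3x_3^{2} - \tfrac{231}{64}.
The normal form is nonzero, so p ∉ I. Since p minus its normal form lies in I, I + (p) = I + (r) where r = -\tfrac{33}{64}x_2^{2} + \tfrac{89}{8}x_2 + 3x_3^{2} - \tfrac{231}{64}; decide whether this ideal is the whole ring.
Run Buchberger on G together with r (pairs among the g_i already reduce to 0 since G is a Gröbner basis):
g_1 = x_1 + \tfrac{3}{16}x_2 + \tfrac{3}{2}x_3 - \tfrac{27}{16}, LT = x_1.
g_2 = x_2x_3 - \tfrac{3}{8}x_2 - x_3 + \tfrac{3}{8}, LT = x_2x_3.
r = -\tfrac{33}{64}x_2^{2} + \tfrac{89}{8}x_2 + 3x_3^{2} - \tfrac{231}{64}, LT = x_2^{2}.

S(g_2,r): lcm = x_2^{2}x_3. S = -\tfrac{3}{8}x_2^{2} + \tfrac{679}{33}x_2x_3 + \tfrac{3}{8}x_2 + \tfrac{64}{11}x_3^{3} - 7x_3.
  leading term x_2^{2}: subtract (\tfrac{8}{11})·r from -\tfrac{3}{8}x_2^{2} + \tfrac{679}{33}x_2x_3 + \tfrac{3}{8}x_2 + \tfrac{64}{11}x_3^{3} - 7x_3 → \tfrac{679}{33}x_2x_3 - \tfrac{679}{88}x_2 + \tfrac{64}{11}x_3^{3} - \tfrac{24}{11}x_3^{2} - 7x_3 + \tfrac{21}{8}
  leading term x_2x_3: subtract (\tfrac{679}{33})·g_2 from \tfrac{679}{33}x_2x_3 - \tfrac{679}{88}x_2 + \tfrac{64}{11}x_3^{3} - \tfrac{24}{11}x_3^{2} - 7x_3 + \tfrac{21}{8} → \tfrac{64}{11}x_3^{3} - \tfrac{24}{11}x_3^{2} + \tfrac{448}{33}x_3 - \tfrac{56}{11}
  leading term x_3^{3}: no divisor's leading term divides it; move \tfrac{64}{11}x_3^{3} to the remainder.
  leading term x_3^{2}: no divisor's leading term divides it; move -\tfrac{24}{11}x_3^{2} to the remainder.
  leading term x_3: no divisor's leading term divides it; move \tfrac{448}{33}x_3 to the remainder.
  leading term 1: no divisor's leading term divides it; move -\tfrac{56}{11} to the remainder.
  remainder \tfrac{64}{11}x_3^{3} - \tfrac{24}{11}x_3^{2} + \tfrac{448}{33}x_3 - \tfrac{56}{11} ≠ 0; add m_4 = \tfrac{64}{11}x_3^{3} - \tfrac{24}{11}x_3^{2} + \tfrac{448}{33}x_3 - \tfrac{56}{11} to the basis.

The other S-polynomials (S(g_1,g_2), S(g_1,r), S(g_1,m_4), S(g_2,m_4), S(r,m_4)) all reduce to 0 modulo the current basis, so we have a Gröbner basis.
Inter-reduce: drop elements whose leading term is divisible by another's, tail-reduce, and make monic.
Reduced Gröbner basis: {x_1 + \tfrac{3}{16}x_2 + \tfrac{3}{2}x_3 - \tfrac{27}{16}, x_2^{2} - \tfrac{712}{33}x_2 - \tfrac{64}{11}x_3^{2} + 7, x_2x_3 - \tfrac{3}{8}x_2 - x_3 + \tfrac{3}{8}, x_3^{3} - \tfrac{3}{8}x_3^{2} + \tfrac{7}{3}x_3 - \tfrac{7}{8}}.
The reduced Gröbner basis of I + (p) is {x_1 + \tfrac{3}{16}x_2 + \tfrac{3}{2}x_3 - \tfrac{27}{16}, x_2^{2} - \tfrac{712}{33}x_2 - \tfrac{64}{11}x_3^{2} + 7, x_2x_3 - \tfrac{3}{8}x_2 - x_3 + \tfrac{3}{8}, x_3^{3} - \tfrac{3}{8}x_3^{2} + \tfrac{7}{3}x_3 - \tfrac{7}{8}} ≠ {1}, a proper ideal, so the enlarged system stays consistent: p is independent of I, with normal form -\tfrac{33}{64}x_2^{2} + \tfrac{89}{8}x_2 + 3x_3^{2} - \tfrac{231}{64}.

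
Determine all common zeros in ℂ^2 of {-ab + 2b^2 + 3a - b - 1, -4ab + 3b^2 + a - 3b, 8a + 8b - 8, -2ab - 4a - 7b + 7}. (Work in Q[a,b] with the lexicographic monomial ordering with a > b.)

{(0, 1)}

Compute a lex Gröbner basis by Buchberger's algorithm.
f_1 = -ab + 3a + 2b^2 - b - 1, LT = ab.
f_2 = -4ab + a + 3b^2 - 3b, LT = ab.
f_3 = 8a + 8b - 8, LT = a.
f_4 = -2ab - 4a - 7b + 7, LT = ab.

S(f_1,f_2): lcm = ab. S = -11/4a - 5/4b^2 + 1/4b + 1.
  leading term a: subtract (-11/32)·f_3 from -11/4a - 5/4b^2 + 1/4b + 1 → -5/4b^2 + 3b - 7/4
  leading term b^2: no divisor's leading term divides it; move -5/4b^2 to the remainder.
  leading term b: no divisor's leading term divides it; move 3b to the remainder.
  leading term 1: no divisor's leading term divides it; move -7/4 to the remainder.
  remainder -5/4b^2 + 3b - 7/4 ≠ 0; add h_5 = -5/4b^2 + 3b - 7/4 to the basis.

S(f_1,f_3): lcm = ab. S = -3a - 3b^2 + 2b + 1.
  leading term a: subtract (-3/8)·f_3 from -3a - 3b^2 + 2b + 1 → -3b^2 + 5b - 2
  leading term b^2: subtract (12/5)·h_5 from -3b^2 + 5b - 2 → -11/5b + 11/5
  leading term b: no divisor's leading term divides it; move -11/5b to the remainder.
  leading term 1: no divisor's leading term divides it; move 11/5 to the remainder.
  remainder -11/5b + 11/5 ≠ 0; add h_6 = -11/5b + 11/5 to the basis.

The other S-polynomials (S(f_1,f_4), S(f_2,f_3), S(f_2,f_4), S(f_3,f_4), S(f_1,h_5), S(f_2,h_5), S(f_3,h_5), S(f_4,h_5), S(f_1,h_6), S(f_2,h_6), S(f_3,h_6), S(f_4,h_6), S(h_5,h_6)) all reduce to 0 modulo the current basis, so we have a Gröbner basis.
Inter-reduce: drop elements whose leading term is divisible by another's, tail-reduce, and make monic.
Reduced Gröbner basis: {a, b - 1}.

Elimination: the polynomial b - 1 lies in the elimination ideal for b, so b ∈ {1}. For each such b, the remaining basis elements (now univariate) give the rest of the solution.
  b = 1: the earlier basis element becomes a = 0, giving a = 0 — point (0, 1).
Each listed point satisfies every original equation (direct substitution).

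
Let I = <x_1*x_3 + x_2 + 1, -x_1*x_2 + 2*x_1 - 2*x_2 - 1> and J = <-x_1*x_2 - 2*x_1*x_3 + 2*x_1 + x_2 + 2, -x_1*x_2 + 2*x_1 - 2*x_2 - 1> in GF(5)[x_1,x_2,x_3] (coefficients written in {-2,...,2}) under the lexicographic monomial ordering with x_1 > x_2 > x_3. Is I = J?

Equality of ideals is decidable: compute both reduced Gröbner bases (unique for the ordering) and check whether they agree.
Buchberger on the first generating set:
f_1 = x_1*x_3 + x_2 + 1, LT = x_1*x_3.
f_2 = -x_1*x_2 + 2*x_1 - 2*x_2 - 1, LT = x_1*x_2.

S(f_1,f_2): lcm = x_1*x_2*x_3. S = 2*x_1*x_3 + x_2**2 - 2*x_2*x_3 + x_2 - x_3.
  leading term x_1*x_3: subtract (2)·f_1 from 2*x_1*x_3 + x_2**2 - 2*x_2*x_3 + x_2 - x_3 → x_2**2 - 2*x_2*x_3 - x_2 - x_3 - 2
  leading term x_2**2: no divisor's leading term divides it; move x_2**2 to the remainder.
  leading term x_2*x_3: no divisor's leading term divides it; move -2*x_2*x_3 to the remainder.
  leading term x_2: no divisor's leading term divides it; move -x_2 to the remainder.
  leading term x_3: no divisor's leading term divides it; move -x_3 to the remainder.
  leading term 1: no divisor's leading term divides it; move -2 to the remainder.
  remainder x_2**2 - 2*x_2*x_3 - x_2 - x_3 - 2 ≠ 0; add g_3 = x_2**2 - 2*x_2*x_3 - x_2 - x_3 - 2 to the basis.

The other S-polynomials (S(f_1,g_3), S(f_2,g_3)) all reduce to 0 modulo the current basis, so we have a Gröbner basis.
Inter-reduce: drop elements whose leading term is divisible by another's, tail-reduce, and make monic.
Reduced Gröbner basis: {x_1*x_2 - 2*x_1 + 2*x_2 + 1, x_1*x_3 + x_2 + 1, x_2**2 - 2*x_2*x_3 - x_2 - x_3 - 2}.

Buchberger on the second generating set:
h_1 = -x_1*x_2 - 2*x_1*x_3 + 2*x_1 + x_2 + 2, LT = x_1*x_2.
h_2 = -x_1*x_2 + 2*x_1 - 2*x_2 - 1, LT = x_1*x_2.

S(h_1,h_2): lcm = x_1*x_2. S = 2*x_1*x_3 + 2*x_2 + 2.
  leading term x_1*x_3: no divisor's leading term divides it; move 2*x_1*x_3 to the remainder.
  leading term x_2: no divisor's leading term divides it; move 2*x_2 to the remainder.
  leading term 1: no divisor's leading term divides it; move 2 to the remainder.
  remainder 2*x_1*x_3 + 2*x_2 + 2 ≠ 0; add k_3 = 2*x_1*x_3 + 2*x_2 + 2 to the basis.

S(h_1,k_3): lcm = x_1*x_2*x_3. S = 2*x_1*x_3**2 - 2*x_1*x_3 - x_2**2 - x_2*x_3 - x_2 - 2*x_3.
  leading term x_1*x_3**2: subtract (x_3)·k_3 from 2*x_1*x_3**2 - 2*x_1*x_3 - x_2**2 - x_2*x_3 - x_2 - 2*x_3 → -2*x_1*x_3 - x_2**2 + 2*x_2*x_3 - x_2 + x_3
  leading term x_1*x_3: subtract (-1)·k_3 from -2*x_1*x_3 - x_2**2 + 2*x_2*x_3 - x_2 + x_3 → -x_2**2 + 2*x_2*x_3 + x_2 + x_3 + 2
  leading term x_2**2: no divisor's leading term divides it; move -x_2**2 to the remainder.
  leading term x_2*x_3: no divisor's leading term divides it; move 2*x_2*x_3 to the remainder.
  leading term x_2: no divisor's leading term divides it; move x_2 to the remainder.
  leading term x_3: no divisor's leading term divides it; move x_3 to the remainder.
  leading term 1: no divisor's leading term divides it; move 2 to the remainder.
  remainder -x_2**2 + 2*x_2*x_3 + x_2 + x_3 + 2 ≠ 0; add k_4 = -x_2**2 + 2*x_2*x_3 + x_2 + x_3 + 2 to the basis.

The other S-polynomials (S(h_2,k_3), S(h_1,k_4), S(h_2,k_4), S(k_3,k_4)) all reduce to 0 modulo the current basis, so we have a Gröbner basis.
Inter-reduce: drop elements whose leading term is divisible by another's, tail-reduce, and make monic.
Reduced Gröbner basis: {x_1*x_2 - 2*x_1 + 2*x_2 + 1, x_1*x_3 + x_2 + 1, x_2**2 - 2*x_2*x_3 - x_2 - x_3 - 2}.

These coincide, so the ideals are equal.
The choice of monomial ordering does not affect the verdict — as long as both bases are computed under the same ordering, their equality decides ideal equality.

Yes, the ideals are equal.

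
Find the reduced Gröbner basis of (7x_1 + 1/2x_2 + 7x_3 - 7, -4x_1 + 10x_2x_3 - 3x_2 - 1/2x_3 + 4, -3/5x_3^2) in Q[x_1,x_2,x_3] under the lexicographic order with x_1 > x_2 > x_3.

G = {x_1 + 83/76x_3 - 1, x_2 - 49/38x_3, x_3^2}

The reduced Gröbner basis is the canonical form of the ideal for this ordering.

f_1 = 7x_1 + 1/2x_2 + 7x_3 - 7, LT = x_1.
f_2 = -4x_1 + 10x_2x_3 - 3x_2 - 1/2x_3 + 4, LT = x_1.
f_3 = -3/5x_3^2, LT = x_3^2.

S(f_1,f_2): lcm = x_1. S = 5/2x_2x_3 - 19/28x_2 + 7/8x_3.
  leading term x_2x_3: no divisor's leading term divides it; move 5/2x_2x_3 to the remainder.
  leading term x_2: no divisor's leading term divides it; move -19/28x_2 to the remainder.
  leading term x_3: no divisor's leading term divides it; move 7/8x_3 to the remainder.
  remainder 5/2x_2x_3 - 19/28x_2 + 7/8x_3 ≠ 0; add g_4 = 5/2x_2x_3 - 19/28x_2 + 7/8x_3 to the basis.

S(f_1,f_3): leading monomials are coprime, so the S-polynomial reduces to 0 (Buchberger's first criterion).
S(f_2,f_3): leading monomials are coprime, so the S-polynomial reduces to 0 (Buchberger's first criterion).
S(f_1,g_4): leading monomials are coprime, so the S-polynomial reduces to 0 (Buchberger's first criterion).
S(f_2,g_4): leading monomials are coprime, so the S-polynomial reduces to 0 (Buchberger's first criterion).
S(f_3,g_4): lcm = x_2x_3^2. S = 19/70x_2x_3 - 7/20x_3^2.
  leading term x_2x_3: subtract (19/175)·g_4 from 19/70x_2x_3 - 7/20x_3^2 → 361/4900x_2 - 7/20x_3^2 - 19/200x_3
  leading term x_2: no divisor's leading term divides it; move 361/4900x_2 to the remainder.
  leading term x_3^2: subtract (7/12)·f_3 from -7/20x_3^2 - 19/200x_3 → -19/200x_3
  leading term x_3: no divisor's leading term divides it; move -19/200x_3 to the remainder.
  remainder 361/4900x_2 - 19/200x_3 ≠ 0; add g_5 = 361/4900x_2 - 19/200x_3 to the basis.

S(f_1,g_5): leading monomials are coprime, so the S-polynomial reduces to 0 (Buchberger's first criterion).
S(f_2,g_5): leading monomials are coprime, so the S-polynomial reduces to 0 (Buchberger's first criterion).
S(f_3,g_5): leading monomials are coprime, so the S-polynomial reduces to 0 (Buchberger's first criterion).
S(g_4,g_5): lcm = x_2x_3. S = -19/70x_2 + 49/38x_3^2 + 7/20x_3.
  leading term x_2: subtract (-70/19)·g_5 from -19/70x_2 + 49/38x_3^2 + 7/20x_3 → 49/38x_3^2
  leading term x_3^2: subtract (-245/114)·f_3 from 49/38x_3^2 → 0
  remainder 0.

Every S-polynomial of the final basis reduces to 0, so we have a Gröbner basis.
Inter-reduce: drop elements whose leading term is divisible by another's, tail-reduce, and make monic.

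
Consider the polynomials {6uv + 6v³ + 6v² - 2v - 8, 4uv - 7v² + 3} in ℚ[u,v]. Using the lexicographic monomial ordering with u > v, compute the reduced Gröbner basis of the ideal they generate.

f_1 = 6uv + 6v³ + 6v² - 2v - 8, LT = uv.
f_2 = 4uv - 7v² + 3, LT = uv.

S(f_1,f_2): lcm = uv. S = v³ + 11/4v² - ⅓v - 25/12.
  reduce S modulo (f_1, f_2):
  remainder v³ + 11/4v² - ⅓v - 25/12 ≠ 0; add g_3 = v³ + 11/4v² - ⅓v - 25/12 to the basis.

S(f_1,g_3): lcm = uv³. S = -11/4uv² + ⅓uv + 25/12u + v⁵ + v⁴ - ⅓v³ - 4/3v².
  reduce S modulo (f_1, f_2, g_3):
  remainder 25/12u + ¾v² - 19/12v - ¼ ≠ 0; add g_4 = 25/12u + ¾v² - 19/12v - ¼ to the basis.

The other S-polynomials (S(f_2,g_3), S(f_1,g_4), S(f_2,g_4), S(g_3,g_4)) all reduce to 0 modulo the current basis, so we have a Gröbner basis.
Inter-reduce: drop elements whose leading term is divisible by another's, tail-reduce, and make monic.

G = {u + 9/25v² - 19/25v - 3/25, v³ + 11/4v² - ⅓v - 25/12}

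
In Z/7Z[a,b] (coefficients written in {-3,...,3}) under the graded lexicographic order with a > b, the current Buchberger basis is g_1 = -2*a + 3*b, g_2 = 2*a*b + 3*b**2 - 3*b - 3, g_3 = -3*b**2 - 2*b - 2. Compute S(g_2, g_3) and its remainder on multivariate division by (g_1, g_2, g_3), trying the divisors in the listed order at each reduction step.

S(g_2, g_3) = -2*b**3 - 3*a*b + 2*b**2 - 3*a + 2*b; remainder on division = 0.

lcm(LM(g_2), LM(g_3)) = a*b**2.
S = (lcm/LT(g_2))·g_2 − (lcm/LT(g_3))·g_3 = -2*b**3 - 3*a*b + 2*b**2 - 3*a + 2*b.
Reduce S modulo (g_1, g_2, g_3) in that order:
  leading term b**3: subtract (3*b)·g_3 from -2*b**3 - 3*a*b + 2*b**2 - 3*a + 2*b → -3*a*b + b**2 - 3*a + b
  leading term a*b: subtract (-2*b)·g_1 from -3*a*b + b**2 - 3*a + b → -3*a + b
  leading term a: subtract (-2)·g_1 from -3*a + b → 0
The remainder is 0, so this S-polynomial contributes no new basis element.
This is the inner loop of Buchberger's algorithm — each nonzero remainder becomes a new basis element.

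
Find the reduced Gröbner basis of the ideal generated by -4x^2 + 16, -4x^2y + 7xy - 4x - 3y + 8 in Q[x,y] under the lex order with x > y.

G = {x + 33/4y - 2, y^2 - 16/33y}

f_1 = -4x^2 + 16, LT = x^2.
f_2 = -4x^2y + 7xy - 4x - 3y + 8, LT = x^2y.

S(f_1,f_2): lcm = x^2y. S = 7/4xy - x - 19/4y + 2.
  leading term xy: no divisor's leading term divides it; move 7/4xy to the remainder.
  leading term x: no divisor's leading term divides it; move -x to the remainder.
  leading term y: no divisor's leading term divides it; move -19/4y to the remainder.
  leading term 1: no divisor's leading term divides it; move 2 to the remainder.
  remainder 7/4xy - x - 19/4y + 2 ≠ 0; add g_3 = 7/4xy - x - 19/4y + 2 to the basis.

S(f_1,g_3): lcm = x^2y. S = 4/7x^2 + 19/7xy - 8/7x - 4y.
  leading term x^2: subtract (-1/7)·f_1 from 4/7x^2 + 19/7xy - 8/7x - 4y → 19/7xy - 8/7x - 4y + 16/7
  leading term xy: subtract (76/49)·g_3 from 19/7xy - 8/7x - 4y + 16/7 → 20/49x + 165/49y - 40/49
  leading term x: no divisor's leading term divides it; move 20/49x to the remainder.
  leading term y: no divisor's leading term divides it; move 165/49y to the remainder.
  leading term 1: no divisor's leading term divides it; move -40/49 to the remainder.
  remainder 20/49x + 165/49y - 40/49 ≠ 0; add g_4 = 20/49x + 165/49y - 40/49 to the basis.

S(f_2,g_4): lcm = x^2y. S = -33/4xy^2 + 1/4xy + x + 3/4y - 2.
  leading term xy^2: subtract (-33/7y)·g_3 from -33/4xy^2 + 1/4xy + x + 3/4y - 2 → -125/28xy + x - 627/28y^2 + 285/28y - 2
  leading term xy: subtract (-125/49)·g_3 from -125/28xy + x - 627/28y^2 + 285/28y - 2 → -76/49x - 627/28y^2 - 95/49y + 152/49
  leading term x: subtract (-19/5)·g_4 from -76/49x - 627/28y^2 - 95/49y + 152/49 → -627/28y^2 + 76/7y
  leading term y^2: no divisor's leading term divides it; move -627/28y^2 to the remainder.
  leading term y: no divisor's leading term divides it; move 76/7y to the remainder.
  remainder -627/28y^2 + 76/7y ≠ 0; add g_5 = -627/28y^2 + 76/7y to the basis.

The other S-polynomials (S(f_2,g_3), S(f_1,g_4), S(g_3,g_4), S(f_1,g_5), S(f_2,g_5), S(g_3,g_5), S(g_4,g_5)) all reduce to 0 modulo the current basis, so we have a Gröbner basis.
Inter-reduce: drop elements whose leading term is divisible by another's, tail-reduce, and make monic.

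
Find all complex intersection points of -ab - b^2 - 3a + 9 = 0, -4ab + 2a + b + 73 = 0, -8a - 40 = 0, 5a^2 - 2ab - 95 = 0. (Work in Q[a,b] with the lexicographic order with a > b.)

{(-5, -3)}

Compute a lex Gröbner basis by Buchberger's algorithm.
f_1 = -ab - 3a - b^2 + 9, LT = ab.
f_2 = -4ab + 2a + b + 73, LT = ab.
f_3 = -8a - 40, LT = a.
f_4 = 5a^2 - 2ab - 95, LT = a^2.

S(f_1,f_2): lcm = ab. S = 7/2a + b^2 + 1/4b + 37/4.
  leading term a: subtract (-7/16)·f_3 from 7/2a + b^2 + 1/4b + 37/4 → b^2 + 1/4b - 33/4
  leading term b^2: no divisor's leading term divides it; move b^2 to the remainder.
  leading term b: no divisor's leading term divides it; move 1/4b to the remainder.
  leading term 1: no divisor's leading term divides it; move -33/4 to the remainder.
  remainder b^2 + 1/4b - 33/4 ≠ 0; add h_5 = b^2 + 1/4b - 33/4 to the basis.

S(f_1,f_3): lcm = ab. S = 3a + b^2 - 5b - 9.
  leading term a: subtract (-3/8)·f_3 from 3a + b^2 - 5b - 9 → b^2 - 5b - 24
  leading term b^2: subtract (1)·h_5 from b^2 - 5b - 24 → -21/4b - 63/4
  leading term b: no divisor's leading term divides it; move -21/4b to the remainder.
  leading term 1: no divisor's leading term divides it; move -63/4 to the remainder.
  remainder -21/4b - 63/4 ≠ 0; add h_6 = -21/4b - 63/4 to the basis.

The other S-polynomials (S(f_1,f_4), S(f_2,f_3), S(f_2,f_4), S(f_3,f_4), S(f_1,h_5), S(f_2,h_5), S(f_3,h_5), S(f_4,h_5), S(f_1,h_6), S(f_2,h_6), S(f_3,h_6), S(f_4,h_6), S(h_5,h_6)) all reduce to 0 modulo the current basis, so we have a Gröbner basis.
Inter-reduce: drop elements whose leading term is divisible by another's, tail-reduce, and make monic.
Reduced Gröbner basis: {a + 5, b + 3}.

A lex Gröbner basis eliminates variables successively. Here b + 3 depends only on b, with roots {-3}; lifting each root through the earlier basis elements recovers the full solutions.
  b = -3: the earlier basis element becomes a + 5 = 0, giving a = -5 — point (-5, -3).
Check: every point annihilates each of the original generators.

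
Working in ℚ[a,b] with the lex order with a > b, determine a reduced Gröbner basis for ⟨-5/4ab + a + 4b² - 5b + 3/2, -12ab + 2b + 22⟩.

Buchberger's algorithm terminates because the ascending chain of leading-term ideals stabilizes.

f_1 = -5/4ab + a + 4b² - 5b + 3/2, LT = ab.
f_2 = -12ab + 2b + 22, LT = ab.

S(f_1,f_2): lcm = ab. S = -⅘a - 16/5b² + 25/6b + 19/30.
  leading term a: no divisor's leading term divides it; move -⅘a to the remainder.
  leading term b²: no divisor's leading term divides it; move -16/5b² to the remainder.
  leading term b: no divisor's leading term divides it; move 25/6b to the remainder.
  leading term 1: no divisor's leading term divides it; move 19/30 to the remainder.
  remainder -⅘a - 16/5b² + 25/6b + 19/30 ≠ 0; add g_3 = -⅘a - 16/5b² + 25/6b + 19/30 to the basis.

S(f_1,g_3): lcm = ab. S = -⅘a - 4b³ + 241/120b² + 115/24b - 6/5.
  leading term a: subtract (1)·g_3 from -⅘a - 4b³ + 241/120b² + 115/24b - 6/5 → -4b³ + 125/24b² + ⅝b - 11/6
  leading term b³: no divisor's leading term divides it; move -4b³ to the remainder.
  leading term b²: no divisor's leading term divides it; move 125/24b² to the remainder.
  leading term b: no divisor's leading term divides it; move ⅝b to the remainder.
  leading term 1: no divisor's leading term divides it; move -11/6 to the remainder.
  remainder -4b³ + 125/24b² + ⅝b - 11/6 ≠ 0; add g_4 = -4b³ + 125/24b² + ⅝b - 11/6 to the basis.

The other S-polynomials (S(f_2,g_3), S(f_1,g_4), S(f_2,g_4), S(g_3,g_4)) all reduce to 0 modulo the current basis, so we have a Gröbner basis.
Inter-reduce: drop elements whose leading term is divisible by another's, tail-reduce, and make monic.

G = {a + 4b² - 125/24b - 19/24, b³ - 125/96b² - 5/32b + 11/24}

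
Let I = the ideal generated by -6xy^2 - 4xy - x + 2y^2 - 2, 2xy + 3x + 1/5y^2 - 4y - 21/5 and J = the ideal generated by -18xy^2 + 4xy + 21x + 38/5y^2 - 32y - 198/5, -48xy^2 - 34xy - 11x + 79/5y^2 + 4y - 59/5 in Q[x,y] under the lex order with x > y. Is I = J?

Yes, the ideals are equal.

Since reduced Gröbner bases are canonical representatives of ideals under a given ordering, it suffices to compute and compare them.
Buchberger on the first generating set:
f_1 = -6xy^2 - 4xy - x + 2y^2 - 2, LT = xy^2.
f_2 = 2xy + 3x + 1/5y^2 - 4y - 21/5, LT = xy.

S(f_1,f_2): lcm = xy^2. S = -5/6xy + 1/6x - 1/10y^3 + 5/3y^2 + 21/10y + 1/3.
  reduce S modulo (f_1, f_2):
  remainder 17/12x - 1/10y^3 + 7/4y^2 + 13/30y - 17/12 ≠ 0; add g_3 = 17/12x - 1/10y^3 + 7/4y^2 + 13/30y - 17/12 to the basis.

S(f_1,g_3): lcm = xy^2. S = 2/3xy + 1/6x + 6/85y^5 - 21/17y^4 - 26/85y^3 + 2/3y^2 + 1/3.
  reduce S modulo (f_1, f_2, g_3):
  remainder 6/85y^5 - 21/17y^4 - 31/85y^3 + 277/170y^2 + 27/17y + 9/10 ≠ 0; add g_4 = 6/85y^5 - 21/17y^4 - 31/85y^3 + 277/170y^2 + 27/17y + 9/10 to the basis.

S(f_2,g_3): lcm = xy. S = 3/2x + 6/85y^4 - 21/17y^3 - 7/34y^2 - y - 21/10.
  reduce S modulo (f_1, f_2, g_3, g_4):
  remainder 6/85y^4 - 96/85y^3 - 35/17y^2 - 124/85y - 3/5 ≠ 0; add g_5 = 6/85y^4 - 96/85y^3 - 35/17y^2 - 124/85y - 3/5 to the basis.

The other S-polynomials (S(f_1,g_4), S(f_2,g_4), S(g_3,g_4), S(f_1,g_5), S(f_2,g_5), S(g_3,g_5), S(g_4,g_5)) all reduce to 0 modulo the current basis, so we have a Gröbner basis.
Inter-reduce: drop elements whose leading term is divisible by another's, tail-reduce, and make monic.
Reduced Gröbner basis: {x - 6/85y^3 + 21/17y^2 + 26/85y - 1, y^4 - 16y^3 - 175/6y^2 - 62/3y - 17/2}.

Buchberger on the second generating set:
h_1 = -18xy^2 + 4xy + 21x + 38/5y^2 - 32y - 198/5, LT = xy^2.
h_2 = -48xy^2 - 34xy - 11x + 79/5y^2 + 4y - 59/5, LT = xy^2.

S(h_1,h_2): lcm = xy^2. S = -67/72xy - 67/48x - 67/720y^2 + 67/36y + 469/240.
  reduce S modulo (h_1, h_2):
  remainder -67/72xy - 67/48x - 67/720y^2 + 67/36y + 469/240 ≠ 0; add k_3 = -67/72xy - 67/48x - 67/720y^2 + 67/36y + 469/240 to the basis.

S(h_1,k_3): lcm = xy^2. S = -31/18xy - 7/6x - 1/10y^3 + 71/45y^2 + 349/90y + 11/5.
  reduce S modulo (h_1, h_2, k_3):
  remainder 17/12x - 1/10y^3 + 7/4y^2 + 13/30y - 17/12 ≠ 0; add k_4 = 17/12x - 1/10y^3 + 7/4y^2 + 13/30y - 17/12 to the basis.

S(h_1,k_4): lcm = xy^2. S = -2/9xy - 7/6x + 6/85y^5 - 21/17y^4 - 26/85y^3 + 26/45y^2 + 16/9y + 11/5.
  reduce S modulo (h_1, h_2, k_3, k_4):
  remainder 6/85y^5 - 21/17y^4 - 31/85y^3 + 277/170y^2 + 27/17y + 9/10 ≠ 0; add k_5 = 6/85y^5 - 21/17y^4 - 31/85y^3 + 277/170y^2 + 27/17y + 9/10 to the basis.

S(k_3,k_4): lcm = xy. S = 3/2x + 6/85y^4 - 21/17y^3 - 7/34y^2 - y - 21/10.
  reduce S modulo (h_1, h_2, k_3, k_4, k_5):
  remainder 6/85y^4 - 96/85y^3 - 35/17y^2 - 124/85y - 3/5 ≠ 0; add k_6 = 6/85y^4 - 96/85y^3 - 35/17y^2 - 124/85y - 3/5 to the basis.

The other S-polynomials (S(h_2,k_3), S(h_2,k_4), S(h_1,k_5), S(h_2,k_5), S(k_3,k_5), S(k_4,k_5), S(h_1,k_6), S(h_2,k_6), S(k_3,k_6), S(k_4,k_6), S(k_5,k_6)) all reduce to 0 modulo the current basis, so we have a Gröbner basis.
Inter-reduce: drop elements whose leading term is divisible by another's, tail-reduce, and make monic.
Reduced Gröbner basis: {x - 6/85y^3 + 21/17y^2 + 26/85y - 1, y^4 - 16y^3 - 175/6y^2 - 62/3y - 17/2}.

Same reduced basis, so the two generating sets span the same ideal.
The same test decides containment: I ⊆ J iff every generator of I reduces to 0 modulo a Gröbner basis of J.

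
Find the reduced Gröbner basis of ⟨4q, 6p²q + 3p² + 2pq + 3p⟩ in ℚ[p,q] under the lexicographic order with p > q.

f_1 = 4q, LT = q.
f_2 = 6p²q + 3p² + 2pq + 3p, LT = p²q.

S(f_1,f_2): lcm = p²q. S = -½p² - ⅓pq - ½p.
  reduce S modulo (f_1, f_2):
  remainder -½p² - ½p ≠ 0; add g_3 = -½p² - ½p to the basis.

The other S-polynomials (S(f_1,g_3), S(f_2,g_3)) all reduce to 0 modulo the current basis, so we have a Gröbner basis.
Inter-reduce: drop elements whose leading term is divisible by another's, tail-reduce, and make monic.

G = {p² + p, q}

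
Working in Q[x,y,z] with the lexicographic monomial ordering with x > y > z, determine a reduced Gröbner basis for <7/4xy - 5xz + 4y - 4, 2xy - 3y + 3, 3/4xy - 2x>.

G = {x - 9/16y + 9/16, y^2 - 11/3y + 8/3, yz - 106/45y - z + 106/45}

This is the nonlinear analogue of row-reducing a linear system.

f_1 = 7/4xy - 5xz + 4y - 4, LT = xy.
f_2 = 2xy - 3y + 3, LT = xy.
f_3 = 3/4xy - 2x, LT = xy.

S(f_1,f_2): lcm = xy. S = -20/7xz + 53/14y - 53/14.
  reduce S modulo (f_1, f_2, f_3):
  remainder -20/7xz + 53/14y - 53/14 ≠ 0; add g_4 = -20/7xz + 53/14y - 53/14 to the basis.

S(f_1,f_3): lcm = xy. S = -20/7xz + 8/3x + 16/7y - 16/7.
  reduce S modulo (f_1, f_2, f_3, g_4):
  remainder 8/3x - 3/2y + 3/2 ≠ 0; add g_5 = 8/3x - 3/2y + 3/2 to the basis.

S(f_1,g_4): lcm = xyz. S = -20/7xz^2 + 53/40y^2 + 16/7yz - 53/40y - 16/7z.
  reduce S modulo (f_1, f_2, f_3, g_4, g_5):
  remainder 53/40y^2 - 3/2yz - 53/40y + 3/2z ≠ 0; add g_6 = 53/40y^2 - 3/2yz - 53/40y + 3/2z to the basis.

S(f_3,g_4): lcm = xyz. S = -8/3xz + 53/40y^2 - 53/40y.
  reduce S modulo (f_1, f_2, f_3, g_4, g_5, g_6):
  remainder 3/2yz - 53/15y - 3/2z + 53/15 ≠ 0; add g_7 = 3/2yz - 53/15y - 3/2z + 53/15 to the basis.

The other S-polynomials (S(f_2,f_3), S(f_2,g_4), S(f_1,g_5), S(f_2,g_5), S(f_3,g_5), S(g_4,g_5), S(f_1,g_6), S(f_2,g_6), S(f_3,g_6), S(g_4,g_6), S(g_5,g_6), S(f_1,g_7), S(f_2,g_7), S(f_3,g_7), S(g_4,g_7), S(g_5,g_7), S(g_6,g_7)) all reduce to 0 modulo the current basis, so we have a Gröbner basis.
Inter-reduce: drop elements whose leading term is divisible by another's, tail-reduce, and make monic.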